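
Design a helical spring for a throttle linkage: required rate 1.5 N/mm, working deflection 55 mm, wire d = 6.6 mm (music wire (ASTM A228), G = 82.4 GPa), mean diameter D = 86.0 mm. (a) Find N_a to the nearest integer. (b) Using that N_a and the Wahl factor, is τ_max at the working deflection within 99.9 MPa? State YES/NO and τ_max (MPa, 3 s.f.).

(a) 20 coils; (b) YES, τ_max = 71.4 MPa

N_a = Gd⁴/(8D³k) = (82.4×10³)(6.6⁴)/(8·86.0³·1.5) = 20.48 → N_a = 20
Actual rate k = Gd⁴/(8D³·20) = 1.5363 N/mm
Working load F = kδ = 1.5363·55 = 84.499 N
C = 86.0/6.6 = 13.0303; K_W = (4C−1)/(4C−4)+0.615/C = 1.1095
τ_max = K_W·8FD/(πd³) = 1.1095·64.366 = 71.417 MPa
τ_max ≤ 99.9 MPa → acceptable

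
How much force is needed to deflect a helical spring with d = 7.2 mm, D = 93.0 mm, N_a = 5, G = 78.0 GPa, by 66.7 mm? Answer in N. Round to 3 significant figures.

435 N

k = Gd⁴/(8D³N_a) = (78.0×10³)(7.2⁴)/(8·93.0³·5) = 6.515 N/mm
F = k·δ = 6.515 × 66.7 = 434.55 N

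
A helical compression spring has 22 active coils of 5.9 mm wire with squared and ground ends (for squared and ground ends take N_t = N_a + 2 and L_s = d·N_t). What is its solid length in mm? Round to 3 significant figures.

142 mm

squared and ground ends: N_t = N_a + 2 = 22 + 2 = 24
L_s = d·N_t = 5.9 × 24 = 141.6 mm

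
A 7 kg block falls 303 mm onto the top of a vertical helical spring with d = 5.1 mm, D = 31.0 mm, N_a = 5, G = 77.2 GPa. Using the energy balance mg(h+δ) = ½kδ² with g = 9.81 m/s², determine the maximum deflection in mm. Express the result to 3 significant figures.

32.4 mm

k = Gd⁴/(8D³N_a) = (77.2×10³)(5.1⁴)/(8·31.0³·5) = 43.828 N/mm
W = mg = 7 × 9.81 = 68.67 N
½kδ² − Wδ − Wh = 0 → δ = (W + √(W² + 2kWh))/k
δ = (68.67 + √(4715.6 + 1.82386e+06))/43.828 = (68.67 + 1352.3)/43.828 = 32.42 mm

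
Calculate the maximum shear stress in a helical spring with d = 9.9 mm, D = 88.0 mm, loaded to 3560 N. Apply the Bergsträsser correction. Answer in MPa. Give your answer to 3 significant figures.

948 MPa

Spring index C = D/d = 88.0/9.9 = 8.8889
K_B = (4C+2)/(4C−3) = 37.556/32.556 = 1.1536
τ₀ = 8FD/(πd³) = 8·3560·88.0/(π·9.9³) = 2.50624e+06/3048.3 = 822.18 MPa
τ_max = K·τ₀ = 1.1536 × 822.18 = 948.45 MPa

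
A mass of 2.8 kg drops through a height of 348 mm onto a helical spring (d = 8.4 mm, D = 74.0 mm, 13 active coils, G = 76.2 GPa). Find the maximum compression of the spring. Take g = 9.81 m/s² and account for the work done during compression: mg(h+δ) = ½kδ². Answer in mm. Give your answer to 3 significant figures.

k = Gd⁴/(8D³N_a) = (76.2×10³)(8.4⁴)/(8·74.0³·13) = 9.0021 N/mm
W = mg = 2.8 × 9.81 = 27.468 N
½kδ² − Wδ − Wh = 0 → δ = (W + √(W² + 2kWh))/k
δ = (27.468 + √(754.49 + 172100))/9.0021 = (27.468 + 415.76)/9.0021 = 49.236 mm

49.2 mm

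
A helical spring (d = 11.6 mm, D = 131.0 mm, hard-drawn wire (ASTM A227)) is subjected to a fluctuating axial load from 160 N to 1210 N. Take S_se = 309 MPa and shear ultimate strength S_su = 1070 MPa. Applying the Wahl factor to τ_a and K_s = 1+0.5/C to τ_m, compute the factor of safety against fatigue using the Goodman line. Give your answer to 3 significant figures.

C = D/d = 131.0/11.6 = 11.2931; K_W = (4C−1)/(4C−4)+0.615/C = 1.1273; K_s = 1+0.5/C = 1.0443
F_a = (F_max−F_min)/2 = 525 N; F_m = (F_max+F_min)/2 = 685 N
τ_a = K_W·8F_aD/(πd³) = 1.1273 × 112.2 = 126.49 MPa
τ_m = K_s·8F_mD/(πd³) = 1.0443 × 146.4 = 152.88 MPa
Goodman: 1/n_f = τ_a/S_se + τ_m/S_su = 126.49/309 + 152.88/1070 = 0.40934 + 0.14288 = 0.55222
n_f = 1/0.55222 = 1.811

1.81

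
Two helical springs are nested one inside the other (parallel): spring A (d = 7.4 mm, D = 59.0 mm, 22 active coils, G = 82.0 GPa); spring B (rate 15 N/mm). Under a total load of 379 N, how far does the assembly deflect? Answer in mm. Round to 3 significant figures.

k_A = Gd⁴/(8D³N_a) = (82.0×10³)(7.4⁴)/(8·59.0³·22) = 6.8026 N/mm
Parallel: k_eq = 6.8026 + 15 = 21.803 N/mm
δ = F/k_eq = 379/21.803 = 17.383 mm

17.4 mm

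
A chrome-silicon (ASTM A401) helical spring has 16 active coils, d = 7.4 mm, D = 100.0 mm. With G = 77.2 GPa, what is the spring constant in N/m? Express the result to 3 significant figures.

1810 N/m

k = Gd⁴/(8D³N_a) = (77.2×10³ × 7.4⁴) / (8 × 100.0³ × 16)
  = 2.31496e+08 / 1.28e+08 = 1.8086 N/mm = 1808.6 N/m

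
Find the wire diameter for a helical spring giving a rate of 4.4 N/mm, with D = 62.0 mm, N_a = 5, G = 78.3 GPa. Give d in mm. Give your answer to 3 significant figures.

4.81 mm

d = (8D³N_a·k / G)^(1/4) = (8·62.0³·5·4.4 / (78.3×10³))^0.25
  = (535.71)^0.25 = 4.8110 mm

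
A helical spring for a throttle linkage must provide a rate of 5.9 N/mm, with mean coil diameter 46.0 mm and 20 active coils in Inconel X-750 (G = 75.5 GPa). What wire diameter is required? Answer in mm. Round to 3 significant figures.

d = (8D³N_a·k / G)^(1/4) = (8·46.0³·20·5.9 / (75.5×10³))^0.25
  = (1217)^0.25 = 5.9064 mm

5.91 mm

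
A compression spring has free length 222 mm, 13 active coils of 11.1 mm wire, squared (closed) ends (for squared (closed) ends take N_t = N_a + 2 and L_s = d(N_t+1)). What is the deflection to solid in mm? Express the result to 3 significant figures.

N_t = 15; L_s = 11.1·16 = 177.6 mm
δ_solid = L₀ − L_s = 222 − 177.6 = 44.4 mm

44.4 mm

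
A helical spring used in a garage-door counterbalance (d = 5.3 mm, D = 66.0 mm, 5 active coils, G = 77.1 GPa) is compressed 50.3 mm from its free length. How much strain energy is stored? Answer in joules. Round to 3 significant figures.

k = Gd⁴/(8D³N_a) = (77.1×10³)(5.3⁴)/(8·66.0³·5) = 5.2901 N/mm
U = ½kδ² = 0.5 × 5.2901 × 50.3² = 6692.2 N·mm = 6.6922 J

6.69 J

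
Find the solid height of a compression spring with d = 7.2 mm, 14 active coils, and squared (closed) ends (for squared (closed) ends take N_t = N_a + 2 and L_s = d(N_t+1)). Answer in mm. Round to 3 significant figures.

squared (closed) ends: N_t = N_a + 2 = 14 + 2 = 16
L_s = d·(N_t+1) = 7.2 × 17 = 122.4 mm

122 mm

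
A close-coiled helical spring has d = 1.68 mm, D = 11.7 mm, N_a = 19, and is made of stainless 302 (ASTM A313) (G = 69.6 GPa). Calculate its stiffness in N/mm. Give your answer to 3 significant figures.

2.28 N/mm

k = Gd⁴/(8D³N_a) = (69.6×10³ × 1.68⁴) / (8 × 11.7³ × 19)
  = 554430 / 243445 = 2.2774 N/mm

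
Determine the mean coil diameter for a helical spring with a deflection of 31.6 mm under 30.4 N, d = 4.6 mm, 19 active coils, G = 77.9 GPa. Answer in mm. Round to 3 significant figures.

62.0 mm

Required rate k = F/δ = 30.4/31.6 = 0.96203 N/mm
D = (Gd⁴/(8N_a·k))^(1/3) = (77.9×10³·4.6⁴/(8·19·0.96203))^(1/3)
  = (238528)^(1/3) = 62.0173 mm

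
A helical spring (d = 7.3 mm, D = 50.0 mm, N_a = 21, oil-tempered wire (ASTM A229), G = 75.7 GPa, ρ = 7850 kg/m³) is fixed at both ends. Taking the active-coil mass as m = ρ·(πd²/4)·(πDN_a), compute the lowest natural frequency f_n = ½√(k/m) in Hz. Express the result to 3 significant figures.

48.6 Hz

k = Gd⁴/(8D³N_a) = (75.7×10³)(7.3⁴)/(8·50.0³·21) = 10.237 N/mm = 10237 N/m
Wire length L = πDN_a = π·50.0·21 = 3298.7 mm
m = ρ·(πd²/4)·L = 7850 × 41.854×10⁻⁶ m² × 3.2987 m = 1.0838 kg
f_n = ½√(k/m) = 0.5·√(10237/1.0838) = 0.5·√(9445.5) = 48.594 Hz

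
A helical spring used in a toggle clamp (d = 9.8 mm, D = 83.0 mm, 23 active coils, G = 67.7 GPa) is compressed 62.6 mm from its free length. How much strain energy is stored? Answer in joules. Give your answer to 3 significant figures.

k = Gd⁴/(8D³N_a) = (67.7×10³)(9.8⁴)/(8·83.0³·23) = 5.9353 N/mm
U = ½kδ² = 0.5 × 5.9353 × 62.6² = 11629 N·mm = 11.629 J

11.6 J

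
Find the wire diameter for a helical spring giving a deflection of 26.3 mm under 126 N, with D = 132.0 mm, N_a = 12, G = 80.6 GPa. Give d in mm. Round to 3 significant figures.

Required rate k = F/δ = 126/26.3 = 4.7909 N/mm
d = (8D³N_a·k / G)^(1/4) = (8·132.0³·12·4.7909 / (80.6×10³))^0.25
  = (13124)^0.25 = 10.7033 mm

10.7 mm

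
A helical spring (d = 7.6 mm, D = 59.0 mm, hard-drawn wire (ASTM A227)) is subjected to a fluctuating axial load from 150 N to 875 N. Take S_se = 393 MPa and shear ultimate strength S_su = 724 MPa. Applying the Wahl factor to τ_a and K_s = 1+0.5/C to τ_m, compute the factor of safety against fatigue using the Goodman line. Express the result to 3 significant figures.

C = D/d = 59.0/7.6 = 7.7632; K_W = (4C−1)/(4C−4)+0.615/C = 1.1901; K_s = 1+0.5/C = 1.0644
F_a = (F_max−F_min)/2 = 362.5 N; F_m = (F_max+F_min)/2 = 512.5 N
τ_a = K_W·8F_aD/(πd³) = 1.1901 × 124.07 = 147.66 MPa
τ_m = K_s·8F_mD/(πd³) = 1.0644 × 175.41 = 186.7 MPa
Goodman: 1/n_f = τ_a/S_se + τ_m/S_su = 147.66/393 + 186.7/724 = 0.37571 + 0.25788 = 0.63359
n_f = 1/0.63359 = 1.578

1.58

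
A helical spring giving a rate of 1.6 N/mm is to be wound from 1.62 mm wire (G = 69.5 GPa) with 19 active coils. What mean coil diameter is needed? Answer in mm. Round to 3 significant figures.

12.5 mm

D = (Gd⁴/(8N_a·k))^(1/3) = (69.5×10³·1.62⁴/(8·19·1.6))^(1/3)
  = (1968.25)^(1/3) = 12.5322 mm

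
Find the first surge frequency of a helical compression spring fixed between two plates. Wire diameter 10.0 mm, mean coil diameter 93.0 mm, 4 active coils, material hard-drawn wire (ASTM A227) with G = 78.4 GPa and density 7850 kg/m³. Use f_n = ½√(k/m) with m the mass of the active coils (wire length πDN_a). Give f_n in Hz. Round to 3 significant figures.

k = Gd⁴/(8D³N_a) = (78.4×10³)(10.0⁴)/(8·93.0³·4) = 30.459 N/mm = 30459 N/m
Wire length L = πDN_a = π·93.0·4 = 1168.7 mm
m = ρ·(πd²/4)·L = 7850 × 78.54×10⁻⁶ m² × 1.1687 m = 0.72053 kg
f_n = ½√(k/m) = 0.5·√(30459/0.72053) = 0.5·√(42273) = 102.8 Hz

103 Hz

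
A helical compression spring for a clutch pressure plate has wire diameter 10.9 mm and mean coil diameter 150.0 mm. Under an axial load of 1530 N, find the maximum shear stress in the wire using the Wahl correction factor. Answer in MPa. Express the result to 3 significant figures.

Spring index C = D/d = 150.0/10.9 = 13.7615
K_W = (4C−1)/(4C−4) + 0.615/C = 54.046/51.046 + 0.0447 = 1.1035
τ₀ = 8FD/(πd³) = 8·1530·150.0/(π·10.9³) = 1.836e+06/4068.5 = 451.28 MPa
τ_max = K·τ₀ = 1.1035 × 451.28 = 497.97 MPa

498 MPa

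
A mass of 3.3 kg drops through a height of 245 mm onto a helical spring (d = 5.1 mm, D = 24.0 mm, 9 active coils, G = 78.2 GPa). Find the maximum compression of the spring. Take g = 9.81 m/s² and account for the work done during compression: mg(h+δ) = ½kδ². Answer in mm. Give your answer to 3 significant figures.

17.9 mm

k = Gd⁴/(8D³N_a) = (78.2×10³)(5.1⁴)/(8·24.0³·9) = 53.152 N/mm
W = mg = 3.3 × 9.81 = 32.373 N
½kδ² − Wδ − Wh = 0 → δ = (W + √(W² + 2kWh))/k
δ = (32.373 + √(1048 + 843141))/53.152 = (32.373 + 918.8)/53.152 = 17.895 mm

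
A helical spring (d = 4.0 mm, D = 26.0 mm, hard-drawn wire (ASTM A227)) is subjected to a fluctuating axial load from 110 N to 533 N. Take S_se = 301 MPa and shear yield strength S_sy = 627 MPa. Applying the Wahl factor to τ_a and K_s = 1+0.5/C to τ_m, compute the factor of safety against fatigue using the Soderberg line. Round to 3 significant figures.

0.682

C = D/d = 26.0/4.0 = 6.5000; K_W = (4C−1)/(4C−4)+0.615/C = 1.2310; K_s = 1+0.5/C = 1.0769
F_a = (F_max−F_min)/2 = 211.5 N; F_m = (F_max+F_min)/2 = 321.5 N
τ_a = K_W·8F_aD/(πd³) = 1.2310 × 218.8 = 269.34 MPa
τ_m = K_s·8F_mD/(πd³) = 1.0769 × 332.59 = 358.18 MPa
Soderberg: 1/n_f = τ_a/S_se + τ_m/S_sy = 269.34/301 + 358.18/627 = 0.89480 + 0.57126 = 1.4661
n_f = 1/1.4661 = 0.6821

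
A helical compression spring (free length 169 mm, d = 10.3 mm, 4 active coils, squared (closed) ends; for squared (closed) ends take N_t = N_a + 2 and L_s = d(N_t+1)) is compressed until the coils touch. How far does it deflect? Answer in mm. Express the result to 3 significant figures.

96.9 mm

N_t = 6; L_s = 10.3·7 = 72.1 mm
δ_solid = L₀ − L_s = 169 − 72.1 = 96.9 mm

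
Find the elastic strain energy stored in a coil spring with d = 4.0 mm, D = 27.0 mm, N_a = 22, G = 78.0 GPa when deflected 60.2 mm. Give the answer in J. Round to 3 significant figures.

10.4 J

k = Gd⁴/(8D³N_a) = (78.0×10³)(4.0⁴)/(8·27.0³·22) = 5.7641 N/mm
U = ½kδ² = 0.5 × 5.7641 × 60.2² = 10445 N·mm = 10.445 J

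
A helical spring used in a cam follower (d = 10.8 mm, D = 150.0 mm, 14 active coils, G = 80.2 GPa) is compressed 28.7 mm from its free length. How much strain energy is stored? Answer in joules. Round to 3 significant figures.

1.19 J

k = Gd⁴/(8D³N_a) = (80.2×10³)(10.8⁴)/(8·150.0³·14) = 2.8865 N/mm
U = ½kδ² = 0.5 × 2.8865 × 28.7² = 1188.8 N·mm = 1.1888 J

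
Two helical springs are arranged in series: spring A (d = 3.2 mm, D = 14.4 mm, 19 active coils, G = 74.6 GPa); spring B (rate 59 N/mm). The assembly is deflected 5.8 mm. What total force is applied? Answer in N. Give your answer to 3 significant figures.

77.4 N

k_A = Gd⁴/(8D³N_a) = (74.6×10³)(3.2⁴)/(8·14.4³·19) = 17.235 N/mm
Series: 1/k_eq = 1/17.235 + 1/59 = 0.074971; k_eq = 13.338 N/mm
F = k_eq·δ = 13.338·5.8 = 77.363 N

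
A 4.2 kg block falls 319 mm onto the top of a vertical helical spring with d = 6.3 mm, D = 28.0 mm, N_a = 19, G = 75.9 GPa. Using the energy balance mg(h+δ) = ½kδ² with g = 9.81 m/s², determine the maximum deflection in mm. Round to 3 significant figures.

k = Gd⁴/(8D³N_a) = (75.9×10³)(6.3⁴)/(8·28.0³·19) = 35.833 N/mm
W = mg = 4.2 × 9.81 = 41.202 N
½kδ² − Wδ − Wh = 0 → δ = (W + √(W² + 2kWh))/k
δ = (41.202 + √(1697.6 + 941944))/35.833 = (41.202 + 971.41)/35.833 = 28.259 mm

28.3 mm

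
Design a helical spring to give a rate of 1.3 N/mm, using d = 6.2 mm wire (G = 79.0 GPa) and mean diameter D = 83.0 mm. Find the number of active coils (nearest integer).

N_a = Gd⁴/(8D³k) = (79.0×10³ × 6.2⁴)/(8 × 83.0³ × 1.3)
    = 1.16733e+08 / 5.94658e+06 = 19.63 → 20 coils

20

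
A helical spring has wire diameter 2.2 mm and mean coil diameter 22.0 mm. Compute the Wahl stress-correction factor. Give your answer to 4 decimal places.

1.1448

C = D/d = 22.0/2.2 = 10.0000
K_W = (4C−1)/(4C−4) + 0.615/C = 39.000/36.000 + 0.0615 = 1.1448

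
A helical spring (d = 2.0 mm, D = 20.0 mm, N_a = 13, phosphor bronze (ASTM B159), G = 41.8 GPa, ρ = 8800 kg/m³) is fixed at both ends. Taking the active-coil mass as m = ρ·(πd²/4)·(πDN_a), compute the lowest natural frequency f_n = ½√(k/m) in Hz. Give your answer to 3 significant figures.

94.3 Hz

k = Gd⁴/(8D³N_a) = (41.8×10³)(2.0⁴)/(8·20.0³·13) = 0.80385 N/mm = 803.85 N/m
Wire length L = πDN_a = π·20.0·13 = 816.81 mm
m = ρ·(πd²/4)·L = 8800 × 3.1416×10⁻⁶ m² × 0.81681 m = 0.022582 kg
f_n = ½√(k/m) = 0.5·√(803.85/0.022582) = 0.5·√(35597) = 94.336 Hz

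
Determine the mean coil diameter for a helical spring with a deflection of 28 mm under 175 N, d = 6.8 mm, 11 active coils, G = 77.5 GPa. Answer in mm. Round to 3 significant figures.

Required rate k = F/δ = 175/28 = 6.25 N/mm
D = (Gd⁴/(8N_a·k))^(1/3) = (77.5×10³·6.8⁴/(8·11·6.25))^(1/3)
  = (301283)^(1/3) = 67.0386 mm

67.0 mm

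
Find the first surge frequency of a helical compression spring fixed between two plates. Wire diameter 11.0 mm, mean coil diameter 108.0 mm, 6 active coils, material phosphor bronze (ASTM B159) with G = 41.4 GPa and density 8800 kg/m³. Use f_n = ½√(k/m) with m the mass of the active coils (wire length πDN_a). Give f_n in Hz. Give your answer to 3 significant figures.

k = Gd⁴/(8D³N_a) = (41.4×10³)(11.0⁴)/(8·108.0³·6) = 10.024 N/mm = 10024 N/m
Wire length L = πDN_a = π·108.0·6 = 2035.8 mm
m = ρ·(πd²/4)·L = 8800 × 95.033×10⁻⁶ m² × 2.0358 m = 1.7025 kg
f_n = ½√(k/m) = 0.5·√(10024/1.7025) = 0.5·√(5888.1) = 38.367 Hz

38.4 Hz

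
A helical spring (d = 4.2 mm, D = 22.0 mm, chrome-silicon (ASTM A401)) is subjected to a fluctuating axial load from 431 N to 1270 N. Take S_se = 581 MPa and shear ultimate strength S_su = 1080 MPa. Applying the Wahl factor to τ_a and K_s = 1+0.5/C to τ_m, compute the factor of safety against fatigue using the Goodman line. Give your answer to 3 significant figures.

0.736

C = D/d = 22.0/4.2 = 5.2381; K_W = (4C−1)/(4C−4)+0.615/C = 1.2944; K_s = 1+0.5/C = 1.0955
F_a = (F_max−F_min)/2 = 419.5 N; F_m = (F_max+F_min)/2 = 850.5 N
τ_a = K_W·8F_aD/(πd³) = 1.2944 × 317.21 = 410.59 MPa
τ_m = K_s·8F_mD/(πd³) = 1.0955 × 643.12 = 704.5 MPa
Goodman: 1/n_f = τ_a/S_se + τ_m/S_su = 410.59/581 + 704.5/1080 = 0.70669 + 0.65232 = 1.359
n_f = 1/1.359 = 0.7358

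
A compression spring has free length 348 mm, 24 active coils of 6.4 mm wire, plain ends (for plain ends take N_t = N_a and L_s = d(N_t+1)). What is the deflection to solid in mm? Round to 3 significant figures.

N_t = 24; L_s = 6.4·25 = 160 mm
δ_solid = L₀ − L_s = 348 − 160 = 188 mm

188 mm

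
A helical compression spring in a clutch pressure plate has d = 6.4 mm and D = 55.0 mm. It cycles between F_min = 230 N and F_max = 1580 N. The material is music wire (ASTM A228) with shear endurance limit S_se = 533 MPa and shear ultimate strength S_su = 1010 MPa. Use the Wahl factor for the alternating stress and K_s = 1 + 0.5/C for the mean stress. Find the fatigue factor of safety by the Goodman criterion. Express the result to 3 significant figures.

C = D/d = 55.0/6.4 = 8.5938; K_W = (4C−1)/(4C−4)+0.615/C = 1.1703; K_s = 1+0.5/C = 1.0582
F_a = (F_max−F_min)/2 = 675 N; F_m = (F_max+F_min)/2 = 905 N
τ_a = K_W·8F_aD/(πd³) = 1.1703 × 360.63 = 422.06 MPa
τ_m = K_s·8F_mD/(πd³) = 1.0582 × 483.52 = 511.65 MPa
Goodman: 1/n_f = τ_a/S_se + τ_m/S_su = 422.06/533 + 511.65/1010 = 0.79186 + 0.50658 = 1.2984
n_f = 1/1.2984 = 0.7702

0.770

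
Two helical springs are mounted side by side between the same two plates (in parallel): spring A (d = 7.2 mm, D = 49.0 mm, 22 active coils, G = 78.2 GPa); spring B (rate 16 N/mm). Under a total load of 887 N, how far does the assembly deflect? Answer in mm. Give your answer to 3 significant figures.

33.9 mm

k_A = Gd⁴/(8D³N_a) = (78.2×10³)(7.2⁴)/(8·49.0³·22) = 10.149 N/mm
Parallel: k_eq = 10.149 + 16 = 26.149 N/mm
δ = F/k_eq = 887/26.149 = 33.921 mm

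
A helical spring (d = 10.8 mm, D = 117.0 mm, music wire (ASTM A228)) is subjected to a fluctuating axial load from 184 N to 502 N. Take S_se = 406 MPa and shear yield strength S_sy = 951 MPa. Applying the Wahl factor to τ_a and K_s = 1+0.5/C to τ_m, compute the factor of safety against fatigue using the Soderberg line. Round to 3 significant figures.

C = D/d = 117.0/10.8 = 10.8333; K_W = (4C−1)/(4C−4)+0.615/C = 1.1330; K_s = 1+0.5/C = 1.0462
F_a = (F_max−F_min)/2 = 159 N; F_m = (F_max+F_min)/2 = 343 N
τ_a = K_W·8F_aD/(πd³) = 1.1330 × 37.606 = 42.609 MPa
τ_m = K_s·8F_mD/(πd³) = 1.0462 × 81.124 = 84.868 MPa
Soderberg: 1/n_f = τ_a/S_se + τ_m/S_sy = 42.609/406 + 84.868/951 = 0.10495 + 0.08924 = 0.19419
n_f = 1/0.19419 = 5.15

5.15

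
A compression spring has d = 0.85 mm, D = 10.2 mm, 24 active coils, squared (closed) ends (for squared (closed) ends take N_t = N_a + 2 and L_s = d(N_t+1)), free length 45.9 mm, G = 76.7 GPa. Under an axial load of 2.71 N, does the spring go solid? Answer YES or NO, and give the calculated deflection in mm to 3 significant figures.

NO, δ = 13.8 mm

k = Gd⁴/(8D³N_a) = (76.7×10³)(0.85⁴)/(8·10.2³·24) = 0.1965 N/mm
N_t = 26; L_s = 0.85·27 = 22.95 mm; δ_solid = L₀ − L_s = 45.9 − 22.95 = 22.95 mm
δ = F/k = 2.71/0.1965 = 13.791 mm
δ < δ_solid → spring does not go solid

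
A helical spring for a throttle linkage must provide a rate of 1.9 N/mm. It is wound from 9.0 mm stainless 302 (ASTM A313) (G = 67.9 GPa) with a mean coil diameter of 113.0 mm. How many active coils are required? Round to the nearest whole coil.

N_a = Gd⁴/(8D³k) = (67.9×10³ × 9.0⁴)/(8 × 113.0³ × 1.9)
    = 4.45492e+08 / 2.1932e+07 = 20.31 → 20 coils

20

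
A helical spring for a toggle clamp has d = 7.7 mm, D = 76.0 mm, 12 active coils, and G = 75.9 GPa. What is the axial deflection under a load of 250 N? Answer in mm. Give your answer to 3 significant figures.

k = Gd⁴/(8D³N_a) = (75.9×10³)(7.7⁴)/(8·76.0³·12) = 6.3313 N/mm
δ = F/k = 250 / 6.3313 = 39.486 mm

39.5 mm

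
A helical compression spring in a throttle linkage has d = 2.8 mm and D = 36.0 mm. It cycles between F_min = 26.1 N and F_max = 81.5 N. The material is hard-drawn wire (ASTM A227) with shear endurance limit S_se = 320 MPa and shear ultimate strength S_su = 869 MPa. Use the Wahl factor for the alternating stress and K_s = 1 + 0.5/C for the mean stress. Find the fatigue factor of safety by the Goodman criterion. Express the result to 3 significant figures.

C = D/d = 36.0/2.8 = 12.8571; K_W = (4C−1)/(4C−4)+0.615/C = 1.1111; K_s = 1+0.5/C = 1.0389
F_a = (F_max−F_min)/2 = 27.7 N; F_m = (F_max+F_min)/2 = 53.8 N
τ_a = K_W·8F_aD/(πd³) = 1.1111 × 115.68 = 128.53 MPa
τ_m = K_s·8F_mD/(πd³) = 1.0389 × 224.67 = 233.41 MPa
Goodman: 1/n_f = τ_a/S_se + τ_m/S_su = 128.53/320 + 233.41/869 = 0.40165 + 0.26860 = 0.67024
n_f = 1/0.67024 = 1.492

1.49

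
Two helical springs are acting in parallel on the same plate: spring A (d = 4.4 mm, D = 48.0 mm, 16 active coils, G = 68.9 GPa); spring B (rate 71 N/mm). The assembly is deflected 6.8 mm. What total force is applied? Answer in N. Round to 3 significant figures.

k_A = Gd⁴/(8D³N_a) = (68.9×10³)(4.4⁴)/(8·48.0³·16) = 1.8243 N/mm
Parallel: k_eq = 1.8243 + 71 = 72.824 N/mm
F = k_eq·δ = 72.824·6.8 = 495.21 N

495 N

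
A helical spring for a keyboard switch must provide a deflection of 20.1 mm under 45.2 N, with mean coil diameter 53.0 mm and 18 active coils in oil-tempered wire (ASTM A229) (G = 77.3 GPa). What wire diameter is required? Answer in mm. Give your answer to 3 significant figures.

5.00 mm

Required rate k = F/δ = 45.2/20.1 = 2.2488 N/mm
d = (8D³N_a·k / G)^(1/4) = (8·53.0³·18·2.2488 / (77.3×10³))^0.25
  = (623.67)^0.25 = 4.9973 mm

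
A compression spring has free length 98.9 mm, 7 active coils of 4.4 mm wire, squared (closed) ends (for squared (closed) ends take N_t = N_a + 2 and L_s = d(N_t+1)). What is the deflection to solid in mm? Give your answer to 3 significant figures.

N_t = 9; L_s = 4.4·10 = 44 mm
δ_solid = L₀ − L_s = 98.9 − 44 = 54.9 mm

54.9 mm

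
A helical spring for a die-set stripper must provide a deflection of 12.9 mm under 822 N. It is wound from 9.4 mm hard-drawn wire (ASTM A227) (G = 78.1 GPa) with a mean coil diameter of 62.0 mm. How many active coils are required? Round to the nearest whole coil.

Required rate k = F/δ = 822/12.9 = 63.721 N/mm
N_a = Gd⁴/(8D³k) = (78.1×10³ × 9.4⁴)/(8 × 62.0³ × 63.721)
    = 6.09765e+08 / 1.21492e+08 = 5.019 → 5 coils

5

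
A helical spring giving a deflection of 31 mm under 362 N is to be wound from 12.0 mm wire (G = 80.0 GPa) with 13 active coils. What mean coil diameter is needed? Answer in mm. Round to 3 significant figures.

Required rate k = F/δ = 362/31 = 11.677 N/mm
D = (Gd⁴/(8N_a·k))^(1/3) = (80.0×10³·12.0⁴/(8·13·11.677))^(1/3)
  = (1.36595e+06)^(1/3) = 110.9545 mm

111 mm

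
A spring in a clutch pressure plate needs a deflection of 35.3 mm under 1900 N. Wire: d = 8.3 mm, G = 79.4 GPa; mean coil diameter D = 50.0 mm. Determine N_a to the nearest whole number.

7

Required rate k = F/δ = 1900/35.3 = 53.824 N/mm
N_a = Gd⁴/(8D³k) = (79.4×10³ × 8.3⁴)/(8 × 50.0³ × 53.824)
    = 3.76819e+08 / 5.38244e+07 = 7.001 → 7 coils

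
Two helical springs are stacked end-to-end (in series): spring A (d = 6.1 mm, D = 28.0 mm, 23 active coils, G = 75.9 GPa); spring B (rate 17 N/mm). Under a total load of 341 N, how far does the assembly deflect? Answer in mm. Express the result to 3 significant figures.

k_A = Gd⁴/(8D³N_a) = (75.9×10³)(6.1⁴)/(8·28.0³·23) = 26.018 N/mm
Series: 1/k_eq = 1/26.018 + 1/17 = 0.097259; k_eq = 10.282 N/mm
δ = F/k_eq = 341/10.282 = 33.165 mm

33.2 mm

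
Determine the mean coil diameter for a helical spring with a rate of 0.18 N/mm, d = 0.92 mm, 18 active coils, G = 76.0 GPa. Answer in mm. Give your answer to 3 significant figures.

D = (Gd⁴/(8N_a·k))^(1/3) = (76.0×10³·0.92⁴/(8·18·0.18))^(1/3)
  = (2100.53)^(1/3) = 12.8069 mm

12.8 mm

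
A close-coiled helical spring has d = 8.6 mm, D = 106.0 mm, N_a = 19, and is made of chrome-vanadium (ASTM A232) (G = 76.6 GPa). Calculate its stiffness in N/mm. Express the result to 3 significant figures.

k = Gd⁴/(8D³N_a) = (76.6×10³ × 8.6⁴) / (8 × 106.0³ × 19)
  = 4.19008e+08 / 1.81034e+08 = 2.3145 N/mm

2.31 N/mm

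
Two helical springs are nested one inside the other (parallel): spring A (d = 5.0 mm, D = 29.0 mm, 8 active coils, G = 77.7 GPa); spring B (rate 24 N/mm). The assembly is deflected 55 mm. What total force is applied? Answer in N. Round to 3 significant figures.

3030 N

k_A = Gd⁴/(8D³N_a) = (77.7×10³)(5.0⁴)/(8·29.0³·8) = 31.112 N/mm
Parallel: k_eq = 31.112 + 24 = 55.112 N/mm
F = k_eq·δ = 55.112·55 = 3031.2 N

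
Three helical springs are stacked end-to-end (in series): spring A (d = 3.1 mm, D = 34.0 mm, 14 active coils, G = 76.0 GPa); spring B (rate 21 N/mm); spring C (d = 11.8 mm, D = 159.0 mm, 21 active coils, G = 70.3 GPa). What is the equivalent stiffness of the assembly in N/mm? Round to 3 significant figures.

k_A = Gd⁴/(8D³N_a) = (76.0×10³)(3.1⁴)/(8·34.0³·14) = 1.5944 N/mm
k_C = Gd⁴/(8D³N_a) = (70.3×10³)(11.8⁴)/(8·159.0³·21) = 2.0183 N/mm
Series: 1/k_eq = 1/1.5944 + 1/21 + 1/2.0183 = 1.1703; k_eq = 0.8545 N/mm

0.855 N/mm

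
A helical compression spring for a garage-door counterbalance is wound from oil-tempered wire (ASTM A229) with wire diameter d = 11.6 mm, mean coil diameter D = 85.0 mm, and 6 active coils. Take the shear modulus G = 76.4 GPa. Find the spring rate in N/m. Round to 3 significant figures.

k = Gd⁴/(8D³N_a) = (76.4×10³ × 11.6⁴) / (8 × 85.0³ × 6)
  = 1.38333e+09 / 2.9478e+07 = 46.927 N/mm = 46927 N/m

46900 N/m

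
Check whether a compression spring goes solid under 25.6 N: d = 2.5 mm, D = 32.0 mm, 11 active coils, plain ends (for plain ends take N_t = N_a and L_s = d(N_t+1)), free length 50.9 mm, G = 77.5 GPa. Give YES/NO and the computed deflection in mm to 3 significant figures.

k = Gd⁴/(8D³N_a) = (77.5×10³)(2.5⁴)/(8·32.0³·11) = 1.0499 N/mm
N_t = 11; L_s = 2.5·12 = 30 mm; δ_solid = L₀ − L_s = 50.9 − 30 = 20.9 mm
δ = F/k = 25.6/1.0499 = 24.384 mm
δ ≥ δ_solid → spring goes solid

YES, δ = 24.4 mm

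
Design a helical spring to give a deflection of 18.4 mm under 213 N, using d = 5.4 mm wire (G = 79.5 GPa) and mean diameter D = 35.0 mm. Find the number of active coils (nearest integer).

Required rate k = F/δ = 213/18.4 = 11.576 N/mm
N_a = Gd⁴/(8D³k) = (79.5×10³ × 5.4⁴)/(8 × 35.0³ × 11.576)
    = 6.75993e+07 / 3.9706e+06 = 17.02 → 17 coils

17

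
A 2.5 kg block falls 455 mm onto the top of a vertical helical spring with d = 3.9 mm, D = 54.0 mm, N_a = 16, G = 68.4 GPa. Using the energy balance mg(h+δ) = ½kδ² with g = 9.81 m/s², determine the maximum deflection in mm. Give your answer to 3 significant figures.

k = Gd⁴/(8D³N_a) = (68.4×10³)(3.9⁴)/(8·54.0³·16) = 0.7851 N/mm
W = mg = 2.5 × 9.81 = 24.525 N
½kδ² − Wδ − Wh = 0 → δ = (W + √(W² + 2kWh))/k
δ = (24.525 + √(601.48 + 17521.6))/0.7851 = (24.525 + 134.62)/0.7851 = 202.71 mm

203 mm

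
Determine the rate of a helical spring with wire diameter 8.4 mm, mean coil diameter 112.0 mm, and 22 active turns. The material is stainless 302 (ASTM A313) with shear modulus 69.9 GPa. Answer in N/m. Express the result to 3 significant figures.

k = Gd⁴/(8D³N_a) = (69.9×10³ × 8.4⁴) / (8 × 112.0³ × 22)
  = 3.48012e+08 / 2.47267e+08 = 1.4074 N/mm = 1407.4 N/m

1410 N/m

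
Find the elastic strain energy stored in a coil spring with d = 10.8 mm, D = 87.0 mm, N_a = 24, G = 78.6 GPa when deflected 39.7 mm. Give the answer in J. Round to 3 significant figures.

k = Gd⁴/(8D³N_a) = (78.6×10³)(10.8⁴)/(8·87.0³·24) = 8.4578 N/mm
U = ½kδ² = 0.5 × 8.4578 × 39.7² = 6665.1 N·mm = 6.6651 J

6.67 J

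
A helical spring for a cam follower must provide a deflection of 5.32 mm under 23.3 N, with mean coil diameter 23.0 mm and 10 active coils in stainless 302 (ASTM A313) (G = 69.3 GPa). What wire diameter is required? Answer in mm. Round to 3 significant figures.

2.80 mm

Required rate k = F/δ = 23.3/5.32 = 4.3797 N/mm
d = (8D³N_a·k / G)^(1/4) = (8·23.0³·10·4.3797 / (69.3×10³))^0.25
  = (61.515)^0.25 = 2.8006 mm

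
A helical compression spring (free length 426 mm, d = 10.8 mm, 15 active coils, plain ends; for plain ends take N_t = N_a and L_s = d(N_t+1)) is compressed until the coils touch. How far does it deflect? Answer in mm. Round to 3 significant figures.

253 mm

N_t = 15; L_s = 10.8·16 = 172.8 mm
δ_solid = L₀ − L_s = 426 − 172.8 = 253.2 mm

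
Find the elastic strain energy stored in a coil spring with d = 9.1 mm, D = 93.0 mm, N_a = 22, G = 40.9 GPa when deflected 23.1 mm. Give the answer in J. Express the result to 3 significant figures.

k = Gd⁴/(8D³N_a) = (40.9×10³)(9.1⁴)/(8·93.0³·22) = 1.9812 N/mm
U = ½kδ² = 0.5 × 1.9812 × 23.1² = 528.59 N·mm = 0.52859 J

0.529 J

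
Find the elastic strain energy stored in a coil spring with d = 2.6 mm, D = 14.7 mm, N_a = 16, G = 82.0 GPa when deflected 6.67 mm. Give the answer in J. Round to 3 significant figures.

k = Gd⁴/(8D³N_a) = (82.0×10³)(2.6⁴)/(8·14.7³·16) = 9.2161 N/mm
U = ½kδ² = 0.5 × 9.2161 × 6.67² = 205.01 N·mm = 0.20501 J

0.205 J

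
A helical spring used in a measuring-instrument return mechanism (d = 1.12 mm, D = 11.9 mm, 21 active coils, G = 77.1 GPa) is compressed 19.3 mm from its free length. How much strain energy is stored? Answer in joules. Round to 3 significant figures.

k = Gd⁴/(8D³N_a) = (77.1×10³)(1.12⁴)/(8·11.9³·21) = 0.42853 N/mm
U = ½kδ² = 0.5 × 0.42853 × 19.3² = 79.811 N·mm = 0.079811 J

0.0798 J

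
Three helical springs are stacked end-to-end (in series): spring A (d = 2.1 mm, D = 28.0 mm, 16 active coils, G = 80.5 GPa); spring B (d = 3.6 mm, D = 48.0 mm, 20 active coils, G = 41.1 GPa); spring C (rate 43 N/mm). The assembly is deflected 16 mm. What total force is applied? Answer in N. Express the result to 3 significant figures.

3.65 N

k_A = Gd⁴/(8D³N_a) = (80.5×10³)(2.1⁴)/(8·28.0³·16) = 0.55717 N/mm
k_B = Gd⁴/(8D³N_a) = (41.1×10³)(3.6⁴)/(8·48.0³·20) = 0.39013 N/mm
Series: 1/k_eq = 1/0.55717 + 1/0.39013 + 1/43 = 4.3813; k_eq = 0.22824 N/mm
F = k_eq·δ = 0.22824·16 = 3.6519 N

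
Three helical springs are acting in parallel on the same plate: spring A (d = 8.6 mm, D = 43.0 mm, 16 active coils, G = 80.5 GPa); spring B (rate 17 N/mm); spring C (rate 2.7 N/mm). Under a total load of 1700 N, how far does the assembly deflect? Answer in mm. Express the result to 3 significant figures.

27.0 mm

k_A = Gd⁴/(8D³N_a) = (80.5×10³)(8.6⁴)/(8·43.0³·16) = 43.269 N/mm
Parallel: k_eq = 43.269 + 17 + 2.7 = 62.969 N/mm
δ = F/k_eq = 1700/62.969 = 26.998 mm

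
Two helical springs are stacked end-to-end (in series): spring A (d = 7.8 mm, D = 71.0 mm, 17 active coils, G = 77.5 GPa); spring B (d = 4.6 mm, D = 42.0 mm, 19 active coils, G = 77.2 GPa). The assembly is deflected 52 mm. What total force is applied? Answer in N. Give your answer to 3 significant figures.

105 N

k_A = Gd⁴/(8D³N_a) = (77.5×10³)(7.8⁴)/(8·71.0³·17) = 5.8934 N/mm
k_B = Gd⁴/(8D³N_a) = (77.2×10³)(4.6⁴)/(8·42.0³·19) = 3.0694 N/mm
Series: 1/k_eq = 1/5.8934 + 1/3.0694 = 0.49548; k_eq = 2.0183 N/mm
F = k_eq·δ = 2.0183·52 = 104.95 N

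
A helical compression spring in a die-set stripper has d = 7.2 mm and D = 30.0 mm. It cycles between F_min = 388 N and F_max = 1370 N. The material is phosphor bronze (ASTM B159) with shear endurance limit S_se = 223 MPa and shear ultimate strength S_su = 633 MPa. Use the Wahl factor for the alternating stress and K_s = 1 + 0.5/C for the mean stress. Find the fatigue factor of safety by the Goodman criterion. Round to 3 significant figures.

1.06

C = D/d = 30.0/7.2 = 4.1667; K_W = (4C−1)/(4C−4)+0.615/C = 1.3844; K_s = 1+0.5/C = 1.1200
F_a = (F_max−F_min)/2 = 491 N; F_m = (F_max+F_min)/2 = 879 N
τ_a = K_W·8F_aD/(πd³) = 1.3844 × 100.5 = 139.13 MPa
τ_m = K_s·8F_mD/(πd³) = 1.1200 × 179.91 = 201.5 MPa
Goodman: 1/n_f = τ_a/S_se + τ_m/S_su = 139.13/223 + 201.5/633 = 0.62390 + 0.31832 = 0.94222
n_f = 1/0.94222 = 1.061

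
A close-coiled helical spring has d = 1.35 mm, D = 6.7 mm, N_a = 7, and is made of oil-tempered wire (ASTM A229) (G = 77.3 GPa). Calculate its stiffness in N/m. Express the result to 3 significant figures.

15200 N/m

k = Gd⁴/(8D³N_a) = (77.3×10³ × 1.35⁴) / (8 × 6.7³ × 7)
  = 256752 / 16842.7 = 15.244 N/mm = 15244 N/m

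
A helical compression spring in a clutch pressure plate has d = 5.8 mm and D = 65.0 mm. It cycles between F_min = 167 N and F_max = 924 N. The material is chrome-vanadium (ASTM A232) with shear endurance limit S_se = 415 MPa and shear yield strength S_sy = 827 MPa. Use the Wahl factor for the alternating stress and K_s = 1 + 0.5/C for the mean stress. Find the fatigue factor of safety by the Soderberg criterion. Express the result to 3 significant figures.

0.686

C = D/d = 65.0/5.8 = 11.2069; K_W = (4C−1)/(4C−4)+0.615/C = 1.1284; K_s = 1+0.5/C = 1.0446
F_a = (F_max−F_min)/2 = 378.5 N; F_m = (F_max+F_min)/2 = 545.5 N
τ_a = K_W·8F_aD/(πd³) = 1.1284 × 321.1 = 362.31 MPa
τ_m = K_s·8F_mD/(πd³) = 1.0446 × 462.77 = 483.42 MPa
Soderberg: 1/n_f = τ_a/S_se + τ_m/S_sy = 362.31/415 + 483.42/827 = 0.87304 + 0.58454 = 1.4576
n_f = 1/1.4576 = 0.6861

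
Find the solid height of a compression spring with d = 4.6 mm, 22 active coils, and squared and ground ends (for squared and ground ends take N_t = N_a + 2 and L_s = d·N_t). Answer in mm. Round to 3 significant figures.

110 mm

squared and ground ends: N_t = N_a + 2 = 22 + 2 = 24
L_s = d·N_t = 4.6 × 24 = 110.4 mm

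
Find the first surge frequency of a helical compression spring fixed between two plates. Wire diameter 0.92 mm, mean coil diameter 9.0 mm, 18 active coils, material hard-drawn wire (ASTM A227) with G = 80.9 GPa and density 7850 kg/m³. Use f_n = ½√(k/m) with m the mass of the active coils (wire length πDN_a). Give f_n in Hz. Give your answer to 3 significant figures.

k = Gd⁴/(8D³N_a) = (80.9×10³)(0.92⁴)/(8·9.0³·18) = 0.55209 N/mm = 552.09 N/m
Wire length L = πDN_a = π·9.0·18 = 508.94 mm
m = ρ·(πd²/4)·L = 7850 × 0.66476×10⁻⁶ m² × 0.50894 m = 0.0026558 kg
f_n = ½√(k/m) = 0.5·√(552.09/0.0026558) = 0.5·√(2.0788e+05) = 227.97 Hz

228 Hz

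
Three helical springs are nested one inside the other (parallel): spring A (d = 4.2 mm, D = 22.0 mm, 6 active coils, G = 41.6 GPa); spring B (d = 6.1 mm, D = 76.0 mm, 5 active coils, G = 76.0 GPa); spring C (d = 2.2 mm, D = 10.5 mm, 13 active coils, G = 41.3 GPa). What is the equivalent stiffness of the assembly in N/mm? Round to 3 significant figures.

k_A = Gd⁴/(8D³N_a) = (41.6×10³)(4.2⁴)/(8·22.0³·6) = 25.327 N/mm
k_B = Gd⁴/(8D³N_a) = (76.0×10³)(6.1⁴)/(8·76.0³·5) = 5.9928 N/mm
k_C = Gd⁴/(8D³N_a) = (41.3×10³)(2.2⁴)/(8·10.5³·13) = 8.036 N/mm
Parallel: k_eq = 25.327 + 5.9928 + 8.036 = 39.356 N/mm

39.4 N/mm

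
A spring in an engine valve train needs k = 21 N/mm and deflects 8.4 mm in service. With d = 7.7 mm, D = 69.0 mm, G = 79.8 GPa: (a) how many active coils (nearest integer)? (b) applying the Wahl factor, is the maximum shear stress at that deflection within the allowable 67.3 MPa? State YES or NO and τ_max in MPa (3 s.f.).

N_a = Gd⁴/(8D³k) = (79.8×10³)(7.7⁴)/(8·69.0³·21) = 5.083 → N_a = 5
Actual rate k = Gd⁴/(8D³·5) = 21.348 N/mm
Working load F = kδ = 21.348·8.4 = 179.32 N
C = 69.0/7.7 = 8.9610; K_W = (4C−1)/(4C−4)+0.615/C = 1.1628
τ_max = K_W·8FD/(πd³) = 1.1628·69.017 = 80.255 MPa
τ_max > 67.3 MPa → exceeds allowable

(a) 5 coils; (b) NO, τ_max = 80.3 MPa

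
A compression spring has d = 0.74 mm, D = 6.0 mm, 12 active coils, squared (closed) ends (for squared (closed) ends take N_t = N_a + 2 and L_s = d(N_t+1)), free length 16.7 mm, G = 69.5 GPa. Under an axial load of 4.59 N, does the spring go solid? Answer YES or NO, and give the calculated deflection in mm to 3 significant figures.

NO, δ = 4.57 mm

k = Gd⁴/(8D³N_a) = (69.5×10³)(0.74⁴)/(8·6.0³·12) = 1.005 N/mm
N_t = 14; L_s = 0.74·15 = 11.1 mm; δ_solid = L₀ − L_s = 16.7 − 11.1 = 5.6 mm
δ = F/k = 4.59/1.005 = 4.5669 mm
δ < δ_solid → spring does not go solid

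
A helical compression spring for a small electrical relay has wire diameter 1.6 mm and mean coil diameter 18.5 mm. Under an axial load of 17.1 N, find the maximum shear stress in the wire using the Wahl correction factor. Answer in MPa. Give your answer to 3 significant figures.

221 MPa

Spring index C = D/d = 18.5/1.6 = 11.5625
K_W = (4C−1)/(4C−4) + 0.615/C = 45.250/42.250 + 0.0532 = 1.1242
τ₀ = 8FD/(πd³) = 8·17.1·18.5/(π·1.6³) = 2530.8/12.868 = 196.67 MPa
τ_max = K·τ₀ = 1.1242 × 196.67 = 221.1 MPa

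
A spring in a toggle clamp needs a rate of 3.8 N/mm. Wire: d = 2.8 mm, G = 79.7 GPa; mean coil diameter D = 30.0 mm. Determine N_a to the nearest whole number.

N_a = Gd⁴/(8D³k) = (79.7×10³ × 2.8⁴)/(8 × 30.0³ × 3.8)
    = 4.89881e+06 / 820800 = 5.968 → 6 coils

6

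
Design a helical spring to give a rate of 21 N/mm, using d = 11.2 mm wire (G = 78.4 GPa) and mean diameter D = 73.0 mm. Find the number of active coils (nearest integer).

N_a = Gd⁴/(8D³k) = (78.4×10³ × 11.2⁴)/(8 × 73.0³ × 21)
    = 1.23364e+09 / 6.53549e+07 = 18.88 → 19 coils

19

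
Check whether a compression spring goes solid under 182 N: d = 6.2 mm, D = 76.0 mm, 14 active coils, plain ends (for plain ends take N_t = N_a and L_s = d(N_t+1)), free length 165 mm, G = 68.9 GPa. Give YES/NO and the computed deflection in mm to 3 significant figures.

k = Gd⁴/(8D³N_a) = (68.9×10³)(6.2⁴)/(8·76.0³·14) = 2.0707 N/mm
N_t = 14; L_s = 6.2·15 = 93 mm; δ_solid = L₀ − L_s = 165 − 93 = 72 mm
δ = F/k = 182/2.0707 = 87.891 mm
δ ≥ δ_solid → spring goes solid

YES, δ = 87.9 mm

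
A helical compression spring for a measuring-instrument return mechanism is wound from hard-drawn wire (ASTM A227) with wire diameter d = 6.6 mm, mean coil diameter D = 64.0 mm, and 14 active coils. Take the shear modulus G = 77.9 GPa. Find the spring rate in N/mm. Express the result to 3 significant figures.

5.03 N/mm

k = Gd⁴/(8D³N_a) = (77.9×10³ × 6.6⁴) / (8 × 64.0³ × 14)
  = 1.47813e+08 / 2.93601e+07 = 5.0345 N/mm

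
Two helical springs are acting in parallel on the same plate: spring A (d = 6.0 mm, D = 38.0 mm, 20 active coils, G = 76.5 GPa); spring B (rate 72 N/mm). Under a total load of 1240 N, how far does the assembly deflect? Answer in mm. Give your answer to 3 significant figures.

14.9 mm

k_A = Gd⁴/(8D³N_a) = (76.5×10³)(6.0⁴)/(8·38.0³·20) = 11.293 N/mm
Parallel: k_eq = 11.293 + 72 = 83.293 N/mm
δ = F/k_eq = 1240/83.293 = 14.887 mm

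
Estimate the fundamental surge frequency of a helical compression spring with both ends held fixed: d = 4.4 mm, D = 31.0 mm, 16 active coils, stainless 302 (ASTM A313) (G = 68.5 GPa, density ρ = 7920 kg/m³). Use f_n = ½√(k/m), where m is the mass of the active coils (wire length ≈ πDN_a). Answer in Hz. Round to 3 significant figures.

k = Gd⁴/(8D³N_a) = (68.5×10³)(4.4⁴)/(8·31.0³·16) = 6.733 N/mm = 6733 N/m
Wire length L = πDN_a = π·31.0·16 = 1558.2 mm
m = ρ·(πd²/4)·L = 7920 × 15.205×10⁻⁶ m² × 1.5582 m = 0.18765 kg
f_n = ½√(k/m) = 0.5·√(6733/0.18765) = 0.5·√(35880) = 94.71 Hz

94.7 Hz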